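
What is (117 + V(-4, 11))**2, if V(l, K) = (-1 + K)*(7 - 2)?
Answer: 27889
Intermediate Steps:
V(l, K) = -5 + 5*K (V(l, K) = (-1 + K)*5 = -5 + 5*K)
(117 + V(-4, 11))**2 = (117 + (-5 + 5*11))**2 = (117 + (-5 + 55))**2 = (117 + 50)**2 = 167**2 = 27889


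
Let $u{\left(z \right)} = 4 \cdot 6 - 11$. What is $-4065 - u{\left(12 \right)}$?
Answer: $-4078$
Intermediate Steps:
$u{\left(z \right)} = 13$ ($u{\left(z \right)} = 24 - 11 = 13$)
$-4065 - u{\left(12 \right)} = -4065 - 13 = -4078$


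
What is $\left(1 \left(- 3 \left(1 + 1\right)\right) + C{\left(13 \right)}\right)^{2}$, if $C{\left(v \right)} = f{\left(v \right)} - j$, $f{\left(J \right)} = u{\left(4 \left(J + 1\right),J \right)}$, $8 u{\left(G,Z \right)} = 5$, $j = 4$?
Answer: $\frac{5625}{64} \approx 87.891$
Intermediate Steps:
$u{\left(G,Z \right)} = \frac{5}{8}$ ($u{\left(G,Z \right)} = \frac{1}{8} \cdot 5 = \frac{5}{8}$)
$f{\left(J \right)} = \frac{5}{8}$
$C{\left(v \right)} = - \frac{27}{8}$ ($C{\left(v \right)} = \frac{5}{8} - 4 = - \frac{27}{8}$)
$\left(1 \left(- 3 \left(1 + 1\right)\right) + C{\left(13 \right)}\right)^{2} = \left(1 \left(- 3 \left(1 + 1\right)\right) - \frac{27}{8}\right)^{2} = \left(1 \left(\left(-3\right) 2\right) - \frac{27}{8}\right)^{2} = \left(1 \left(-6\right) - \frac{27}{8}\right)^{2} = \left(-6 - \frac{27}{8}\right)^{2} = \left(- \frac{75}{8}\right)^{2} = \frac{5625}{64}$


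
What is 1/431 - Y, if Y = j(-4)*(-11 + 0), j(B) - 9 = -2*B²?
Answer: -109042/431 ≈ -253.00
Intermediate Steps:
j(B) = 9 - 2*B²
Y = 253 (Y = (9 - 2*(-4)²)*(-11 + 0) = (9 - 2*16)*(-11) = (9 - 32)*(-11) = -23*(-11) = 253)
1/431 - Y = 1/431 - 1*253 = 1/431 - 253 = -109042/431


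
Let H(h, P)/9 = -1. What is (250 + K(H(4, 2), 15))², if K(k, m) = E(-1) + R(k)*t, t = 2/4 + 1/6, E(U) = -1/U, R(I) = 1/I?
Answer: 45900625/729 ≈ 62964.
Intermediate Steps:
t = ⅔ (t = 2*(¼) + 1*(⅙) = ½ + ⅙ = ⅔ ≈ 0.66667)
H(h, P) = -9 (H(h, P) = 9*(-1) = -9)
K(k, m) = 1 + 2/(3*k) (K(k, m) = -1/(-1) + (⅔)/k = -1*(-1) + 2/(3*k) = 1 + 2/(3*k))
(250 + K(H(4, 2), 15))² = (250 + (⅔ - 9)/(-9))² = (250 - ⅑*(-25/3))² = (250 + 25/27)² = (6775/27)² = 45900625/729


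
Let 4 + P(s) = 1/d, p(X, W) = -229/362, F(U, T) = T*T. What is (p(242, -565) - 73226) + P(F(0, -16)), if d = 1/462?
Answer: -26342245/362 ≈ -72769.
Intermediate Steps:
F(U, T) = T²
p(X, W) = -229/362 (p(X, W) = -229*1/362 = -229/362)
d = 1/462 ≈ 0.0021645
P(s) = 458 (P(s) = -4 + 1/(1/462) = -4 + 462 = 458)
(p(242, -565) - 73226) + P(F(0, -16)) = (-229/362 - 73226) + 458 = -26508041/362 + 458 = -26342245/362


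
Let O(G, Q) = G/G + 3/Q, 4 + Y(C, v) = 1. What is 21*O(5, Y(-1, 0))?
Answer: 0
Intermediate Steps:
Y(C, v) = -3 (Y(C, v) = -4 + 1 = -3)
O(G, Q) = 1 + 3/Q
21*O(5, Y(-1, 0)) = 21*((3 - 3)/(-3)) = 21*(-1/3*0) = 21*0 = 0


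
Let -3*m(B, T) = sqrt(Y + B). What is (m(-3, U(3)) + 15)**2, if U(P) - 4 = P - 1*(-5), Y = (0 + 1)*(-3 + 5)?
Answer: (45 - I)**2/9 ≈ 224.89 - 10.0*I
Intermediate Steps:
Y = 2 (Y = 1*2 = 2)
U(P) = 9 + P (U(P) = 4 + (P - 1*(-5)) = 4 + (P + 5) = 4 + (5 + P) = 9 + P)
m(B, T) = -sqrt(2 + B)/3
(m(-3, U(3)) + 15)**2 = (-sqrt(2 - 3)/3 + 15)**2 = (-I/3 + 15)**2 = (15 - I/3)**2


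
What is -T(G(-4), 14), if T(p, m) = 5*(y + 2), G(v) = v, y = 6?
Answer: -40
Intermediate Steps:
T(p, m) = 40 (T(p, m) = 5*(6 + 2) = 5*8 = 40)
-T(G(-4), 14) = -1*40 = -40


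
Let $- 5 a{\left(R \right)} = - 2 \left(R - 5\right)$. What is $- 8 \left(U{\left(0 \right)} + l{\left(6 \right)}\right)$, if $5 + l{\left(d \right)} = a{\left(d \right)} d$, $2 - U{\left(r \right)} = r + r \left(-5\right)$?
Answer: $\frac{24}{5} \approx 4.8$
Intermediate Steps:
$U{\left(r \right)} = 2 + 4 r$ ($U{\left(r \right)} = 2 - \left(r + r \left(-5\right)\right) = 2 - \left(r - 5 r\right) = 2 - - 4 r = 2 + 4 r$)
$a{\left(R \right)} = -2 + \frac{2 R}{5}$ ($a{\left(R \right)} = - \frac{\left(-2\right) \left(R - 5\right)}{5} = - \frac{\left(-2\right) \left(-5 + R\right)}{5} = - \frac{10 - 2 R}{5} = -2 + \frac{2 R}{5}$)
$l{\left(d \right)} = -5 + d \left(-2 + \frac{2 d}{5}\right)$ ($l{\left(d \right)} = -5 + \left(-2 + \frac{2 d}{5}\right) d = -5 + d \left(-2 + \frac{2 d}{5}\right)$)
$- 8 \left(U{\left(0 \right)} + l{\left(6 \right)}\right) = - 8 \left(\left(2 + 4 \cdot 0\right) - \left(5 - \frac{12 \left(-5 + 6\right)}{5}\right)\right) = - 8 \left(\left(2 + 0\right) - \left(5 - \frac{12}{5}\right)\right) = - 8 \left(2 + \left(-5 + \frac{12}{5}\right)\right) = - 8 \left(2 - \frac{13}{5}\right) = \left(-8\right) \left(- \frac{3}{5}\right) = \frac{24}{5}$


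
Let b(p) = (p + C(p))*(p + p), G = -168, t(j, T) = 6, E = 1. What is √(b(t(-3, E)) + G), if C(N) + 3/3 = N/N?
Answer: 4*I*√6 ≈ 9.798*I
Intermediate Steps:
C(N) = 0 (C(N) = -1 + N/N = -1 + 1 = 0)
b(p) = 2*p² (b(p) = (p + 0)*(p + p) = p*(2*p) = 2*p²)
√(b(t(-3, E)) + G) = √(2*6² - 168) = √(2*36 - 168) = √(72 - 168) = √(-96) = 4*I*√6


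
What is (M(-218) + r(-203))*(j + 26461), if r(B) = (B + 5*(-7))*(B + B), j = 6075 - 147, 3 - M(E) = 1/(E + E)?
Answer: 1364584748513/436 ≈ 3.1298e+9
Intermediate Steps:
M(E) = 3 - 1/(2*E) (M(E) = 3 - 1/(E + E) = 3 - 1/(2*E))
j = 5928
r(B) = 2*B*(-35 + B) (r(B) = (B - 35)*(2*B) = (-35 + B)*(2*B) = 2*B*(-35 + B))
(M(-218) + r(-203))*(j + 26461) = ((3 - ½/(-218)) + 2*(-203)*(-35 - 203))*(5928 + 26461) = ((3 - ½*(-1/218)) + 2*(-203)*(-238))*32389 = ((3 + 1/436) + 96628)*32389 = (1309/436 + 96628)*32389 = (42131117/436)*32389 = 1364584748513/436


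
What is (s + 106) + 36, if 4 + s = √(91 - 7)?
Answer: 138 + 2*√21 ≈ 147.17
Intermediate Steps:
s = -4 + 2*√21 (s = -4 + √(91 - 7) = -4 + √84 = -4 + 2*√21 ≈ 5.1652)
(s + 106) + 36 = ((-4 + 2*√21) + 106) + 36 = (102 + 2*√21) + 36 = 138 + 2*√21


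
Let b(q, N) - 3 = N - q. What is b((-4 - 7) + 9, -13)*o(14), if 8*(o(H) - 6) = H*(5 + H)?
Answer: -314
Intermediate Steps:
b(q, N) = 3 + N - q (b(q, N) = 3 + (N - q) = 3 + N - q)
o(H) = 6 + H*(5 + H)/8 (o(H) = 6 + (H*(5 + H))/8 = 6 + H*(5 + H)/8)
b((-4 - 7) + 9, -13)*o(14) = (3 - 13 - ((-4 - 7) + 9))*(6 + (⅛)*14² + (5/8)*14) = (3 - 13 - (-11 + 9))*(6 + (⅛)*196 + 35/4) = (3 - 13 - 1*(-2))*(6 + 49/2 + 35/4) = (3 - 13 + 2)*(157/4) = -8*157/4 = -314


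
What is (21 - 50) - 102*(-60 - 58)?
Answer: 12007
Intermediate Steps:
(21 - 50) - 102*(-60 - 58) = -29 - 102*(-118) = -29 + 12036 = 12007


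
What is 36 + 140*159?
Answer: 22296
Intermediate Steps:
36 + 140*159 = 36 + 22260 = 22296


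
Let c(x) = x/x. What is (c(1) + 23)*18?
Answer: 432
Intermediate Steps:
c(x) = 1
(c(1) + 23)*18 = (1 + 23)*18 = 24*18 = 432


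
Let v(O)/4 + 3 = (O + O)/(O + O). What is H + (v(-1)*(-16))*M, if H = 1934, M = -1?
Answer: 1806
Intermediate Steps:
v(O) = -8 (v(O) = -12 + 4*((O + O)/(O + O)) = -12 + 4*((2*O)/((2*O))) = -12 + 4*((2*O)*(1/(2*O))) = -12 + 4*1 = -12 + 4 = -8)
H + (v(-1)*(-16))*M = 1934 - 8*(-16)*(-1) = 1934 + 128*(-1) = 1934 - 128 = 1806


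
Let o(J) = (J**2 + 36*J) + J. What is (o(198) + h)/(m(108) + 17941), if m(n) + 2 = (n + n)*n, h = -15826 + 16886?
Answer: 47590/41267 ≈ 1.1532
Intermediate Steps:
h = 1060
o(J) = J**2 + 37*J
m(n) = -2 + 2*n**2 (m(n) = -2 + (n + n)*n = -2 + (2*n)*n = -2 + 2*n**2)
(o(198) + h)/(m(108) + 17941) = (198*(37 + 198) + 1060)/((-2 + 2*108**2) + 17941) = (198*235 + 1060)/((-2 + 2*11664) + 17941) = (46530 + 1060)/((-2 + 23328) + 17941) = 47590/(23326 + 17941) = 47590/41267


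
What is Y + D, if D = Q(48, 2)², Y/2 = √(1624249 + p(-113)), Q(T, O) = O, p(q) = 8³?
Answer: 4 + 6*√180529 ≈ 2553.3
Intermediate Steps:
p(q) = 512
Y = 6*√180529 (Y = 2*√(1624249 + 512) = 2*√1624761 = 2*(3*√180529) = 6*√180529 ≈ 2549.3)
D = 4 (D = 2² = 4)
Y + D = 6*√180529 + 4 = 4 + 6*√180529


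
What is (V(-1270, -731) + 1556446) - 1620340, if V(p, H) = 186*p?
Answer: -300114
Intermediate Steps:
(V(-1270, -731) + 1556446) - 1620340 = (186*(-1270) + 1556446) - 1620340 = (-236220 + 1556446) - 1620340 = 1320226 - 1620340 = -300114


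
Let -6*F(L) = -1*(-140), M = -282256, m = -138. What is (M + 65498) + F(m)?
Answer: -650344/3 ≈ -2.1678e+5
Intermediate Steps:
F(L) = -70/3 (F(L) = -(-1)*(-140)/6 = -⅙*140 = -70/3)
(M + 65498) + F(m) = (-282256 + 65498) - 70/3 = -216758 - 70/3 = -650344/3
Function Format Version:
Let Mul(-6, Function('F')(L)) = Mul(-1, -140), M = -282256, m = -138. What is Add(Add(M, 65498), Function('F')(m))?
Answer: Rational(-650344, 3) ≈ -2.1678e+5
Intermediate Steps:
Function('F')(L) = Rational(-70, 3) (Function('F')(L) = Mul(Rational(-1, 6), Mul(-1, -140)) = Mul(Rational(-1, 6), 140) = Rational(-70, 3))
Add(Add(M, 65498), Function('F')(m)) = Add(Add(-282256, 65498), Rational(-70, 3)) = Add(-216758, Rational(-70, 3)) = Rational(-650344, 3)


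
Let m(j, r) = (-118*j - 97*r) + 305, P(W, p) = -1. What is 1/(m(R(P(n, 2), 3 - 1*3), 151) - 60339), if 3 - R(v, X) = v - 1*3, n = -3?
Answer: -1/75507 ≈ -1.3244e-5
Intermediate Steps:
R(v, X) = 6 - v (R(v, X) = 3 - (v - 1*3) = 3 - (v - 3) = 3 - (-3 + v) = 3 + (3 - v) = 6 - v)
m(j, r) = 305 - 118*j - 97*r
1/(m(R(P(n, 2), 3 - 1*3), 151) - 60339) = 1/((305 - 118*(6 - 1*(-1)) - 97*151) - 60339) = 1/((305 - 118*(6 + 1) - 14647) - 60339) = 1/((305 - 118*7 - 14647) - 60339) = 1/((305 - 826 - 14647) - 60339) = 1/(-15168 - 60339) = 1/(-75507) = -1/75507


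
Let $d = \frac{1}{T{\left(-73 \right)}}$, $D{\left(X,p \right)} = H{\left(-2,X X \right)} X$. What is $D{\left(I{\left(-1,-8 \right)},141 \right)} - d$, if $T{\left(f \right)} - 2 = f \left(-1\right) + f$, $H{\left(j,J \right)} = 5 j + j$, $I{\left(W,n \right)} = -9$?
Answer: $\frac{215}{2} \approx 107.5$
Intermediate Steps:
$H{\left(j,J \right)} = 6 j$
$T{\left(f \right)} = 2$ ($T{\left(f \right)} = 2 + \left(f \left(-1\right) + f\right) = 2 + \left(- f + f\right) = 2 + 0 = 2$)
$D{\left(X,p \right)} = - 12 X$ ($D{\left(X,p \right)} = 6 \left(-2\right) X = - 12 X$)
$d = \frac{1}{2} \approx 0.5$
$D{\left(I{\left(-1,-8 \right)},141 \right)} - d = \left(-12\right) \left(-9\right) - \frac{1}{2} = 108 - \frac{1}{2} = \frac{215}{2}$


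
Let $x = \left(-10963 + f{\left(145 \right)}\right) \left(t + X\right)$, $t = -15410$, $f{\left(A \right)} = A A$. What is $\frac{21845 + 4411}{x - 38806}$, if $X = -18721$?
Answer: $- \frac{1641}{21466558} \approx -7.6444 \cdot 10^{-5}$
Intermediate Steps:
$f{\left(A \right)} = A^{2}$
$x = -343426122$ ($x = \left(-10963 + 145^{2}\right) \left(-15410 - 18721\right) = \left(-10963 + 21025\right) \left(-34131\right) = 10062 \left(-34131\right) = -343426122$)
$\frac{21845 + 4411}{x - 38806} = \frac{21845 + 4411}{-343426122 - 38806} = \frac{26256}{-343464928} = 26256 \left(- \frac{1}{343464928}\right) = - \frac{1641}{21466558}$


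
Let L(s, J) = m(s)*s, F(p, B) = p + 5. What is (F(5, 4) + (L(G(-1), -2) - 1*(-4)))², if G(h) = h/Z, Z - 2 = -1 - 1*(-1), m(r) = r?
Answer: 3249/16 ≈ 203.06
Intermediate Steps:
Z = 2 (Z = 2 + (-1 - 1*(-1)) = 2 + (-1 + 1) = 2 + 0 = 2)
F(p, B) = 5 + p
G(h) = h/2
L(s, J) = s² (L(s, J) = s*s = s²)
(F(5, 4) + (L(G(-1), -2) - 1*(-4)))² = ((5 + 5) + (((½)*(-1))² - 1*(-4)))² = (10 + ((-½)² + 4))² = (10 + (¼ + 4))² = (10 + 17/4)² = (57/4)² = 3249/16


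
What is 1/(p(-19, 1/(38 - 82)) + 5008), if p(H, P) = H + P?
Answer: 44/219515 ≈ 0.00020044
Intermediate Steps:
1/(p(-19, 1/(38 - 82)) + 5008) = 1/((-19 + 1/(38 - 82)) + 5008) = 1/((-19 + 1/(-44)) + 5008) = 1/((-19 - 1/44) + 5008) = 1/(-837/44 + 5008) = 1/(219515/44) = 44/219515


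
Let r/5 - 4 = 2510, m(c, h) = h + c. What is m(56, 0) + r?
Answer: 12626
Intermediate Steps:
m(c, h) = c + h
r = 12570 (r = 20 + 5*2510 = 20 + 12550 = 12570)
m(56, 0) + r = (56 + 0) + 12570 = 56 + 12570 = 12626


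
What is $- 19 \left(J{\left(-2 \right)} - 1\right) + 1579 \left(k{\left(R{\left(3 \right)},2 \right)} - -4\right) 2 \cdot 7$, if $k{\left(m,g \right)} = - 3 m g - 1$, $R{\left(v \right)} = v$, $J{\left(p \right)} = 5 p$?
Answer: $-331381$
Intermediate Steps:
$k{\left(m,g \right)} = -1 - 3 g m$ ($k{\left(m,g \right)} = - 3 g m - 1 = -1 - 3 g m$)
$- 19 \left(J{\left(-2 \right)} - 1\right) + 1579 \left(k{\left(R{\left(3 \right)},2 \right)} - -4\right) 2 \cdot 7 = - 19 \left(5 \left(-2\right) - 1\right) + 1579 \left(\left(-1 - 6 \cdot 3\right) - -4\right) 2 \cdot 7 = - 19 \left(-10 - 1\right) + 1579 \left(\left(-1 - 18\right) + 4\right) 2 \cdot 7 = \left(-19\right) \left(-11\right) + 1579 \left(-19 + 4\right) 2 \cdot 7 = 209 + 1579 \left(-15\right) 2 \cdot 7 = 209 + 1579 \left(\left(-30\right) 7\right) = 209 + 1579 \left(-210\right) = 209 - 331590 = -331381$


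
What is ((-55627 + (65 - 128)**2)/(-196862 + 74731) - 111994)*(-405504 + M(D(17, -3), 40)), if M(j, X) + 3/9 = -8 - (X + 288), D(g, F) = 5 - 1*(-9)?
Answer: 5551038445022892/122131 ≈ 4.5452e+10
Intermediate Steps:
D(g, F) = 14 (D(g, F) = 5 + 9 = 14)
M(j, X) = -889/3 - X (M(j, X) = -1/3 + (-8 - (X + 288)) = -1/3 + (-8 - (288 + X)) = -1/3 + (-8 + (-288 - X)) = -1/3 + (-296 - X) = -889/3 - X)
((-55627 + (65 - 128)**2)/(-196862 + 74731) - 111994)*(-405504 + M(D(17, -3), 40)) = ((-55627 + (65 - 128)**2)/(-196862 + 74731) - 111994)*(-405504 + (-889/3 - 1*40)) = ((-55627 + (-63)**2)/(-122131) - 111994)*(-405504 + (-889/3 - 40)) = ((-55627 + 3969)*(-1/122131) - 111994)*(-405504 - 1009/3) = (-51658*(-1/122131) - 111994)*(-1217521/3) = (51658/122131 - 111994)*(-1217521/3) = -13677887556/122131*(-1217521/3) = 5551038445022892/122131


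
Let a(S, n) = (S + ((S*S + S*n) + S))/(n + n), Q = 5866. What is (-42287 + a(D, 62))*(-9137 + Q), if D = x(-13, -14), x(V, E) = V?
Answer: 17153945021/124 ≈ 1.3834e+8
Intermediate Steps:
D = -13
a(S, n) = (S**2 + 2*S + S*n)/(2*n) (a(S, n) = (S + ((S**2 + S*n) + S))/((2*n)) = (S + (S + S**2 + S*n))*(1/(2*n)) = (S**2 + 2*S + S*n)*(1/(2*n)) = (S**2 + 2*S + S*n)/(2*n))
(-42287 + a(D, 62))*(-9137 + Q) = (-42287 + (1/2)*(-13)*(2 - 13 + 62)/62)*(-9137 + 5866) = (-42287 + (1/2)*(-13)*(1/62)*51)*(-3271) = (-42287 - 663/124)*(-3271) = -5244251/124*(-3271) = 17153945021/124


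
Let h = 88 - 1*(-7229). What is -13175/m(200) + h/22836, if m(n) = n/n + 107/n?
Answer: -20056871227/2336884 ≈ -8582.7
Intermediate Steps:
m(n) = 1 + 107/n
h = 7317 (h = 88 + 7229 = 7317)
-13175/m(200) + h/22836 = -13175*200/(107 + 200) + 7317/22836 = -13175/((1/200)*307) + 7317*(1/22836) = -13175/307/200 + 2439/7612 = -13175*200/307 + 2439/7612 = -2635000/307 + 2439/7612 = -20056871227/2336884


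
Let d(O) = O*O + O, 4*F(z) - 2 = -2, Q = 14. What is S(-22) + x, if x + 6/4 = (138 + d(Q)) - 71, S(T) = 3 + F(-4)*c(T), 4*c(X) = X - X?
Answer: 557/2 ≈ 278.50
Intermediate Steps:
F(z) = 0 (F(z) = 1/2 + (1/4)*(-2) = 1/2 - 1/2 = 0)
c(X) = 0 (c(X) = (X - X)/4 = (1/4)*0 = 0)
d(O) = O + O**2 (d(O) = O**2 + O = O + O**2)
S(T) = 3 (S(T) = 3 + 0*0 = 3 + 0 = 3)
x = 551/2 (x = -3/2 + ((138 + 14*(1 + 14)) - 71) = -3/2 + ((138 + 14*15) - 71) = -3/2 + ((138 + 210) - 71) = -3/2 + (348 - 71) = -3/2 + 277 = 551/2 ≈ 275.50)
S(-22) + x = 3 + 551/2 = 557/2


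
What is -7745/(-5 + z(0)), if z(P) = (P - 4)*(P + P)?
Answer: 1549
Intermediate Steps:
z(P) = 2*P*(-4 + P) (z(P) = (-4 + P)*(2*P) = 2*P*(-4 + P))
-7745/(-5 + z(0)) = -7745/(-5 + 2*0*(-4 + 0)) = -7745/(-5 + 2*0*(-4)) = -7745/(-5 + 0) = -7745/(-5) = -⅕*(-7745) = 1549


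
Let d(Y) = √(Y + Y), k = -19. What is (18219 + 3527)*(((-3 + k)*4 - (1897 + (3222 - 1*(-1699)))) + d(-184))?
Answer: -150177876 + 86984*I*√23 ≈ -1.5018e+8 + 4.1716e+5*I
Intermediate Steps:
d(Y) = √2*√Y (d(Y) = √(2*Y) = √2*√Y)
(18219 + 3527)*(((-3 + k)*4 - (1897 + (3222 - 1*(-1699)))) + d(-184)) = (18219 + 3527)*(((-3 - 19)*4 - (1897 + (3222 - 1*(-1699)))) + √2*√(-184)) = 21746*((-22*4 - (1897 + (3222 + 1699))) + √2*(2*I*√46)) = 21746*((-88 - (1897 + 4921)) + 4*I*√23) = 21746*((-88 - 1*6818) + 4*I*√23) = 21746*((-88 - 6818) + 4*I*√23) = 21746*(-6906 + 4*I*√23) = -150177876 + 86984*I*√23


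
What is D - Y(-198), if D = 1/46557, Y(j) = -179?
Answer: 8333704/46557 ≈ 179.00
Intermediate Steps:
D = 1/46557 ≈ 2.1479e-5
D - Y(-198) = 1/46557 - 1*(-179) = 1/46557 + 179 = 8333704/46557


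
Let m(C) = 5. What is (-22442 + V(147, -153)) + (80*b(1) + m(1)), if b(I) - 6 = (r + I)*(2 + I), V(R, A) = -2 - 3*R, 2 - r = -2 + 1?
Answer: -21440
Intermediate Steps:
r = 3 (r = 2 - (-2 + 1) = 2 - 1*(-1) = 2 + 1 = 3)
b(I) = 6 + (2 + I)*(3 + I) (b(I) = 6 + (3 + I)*(2 + I) = 6 + (2 + I)*(3 + I))
(-22442 + V(147, -153)) + (80*b(1) + m(1)) = (-22442 + (-2 - 3*147)) + (80*(12 + 1² + 5*1) + 5) = (-22442 + (-2 - 441)) + (80*(12 + 1 + 5) + 5) = (-22442 - 443) + (80*18 + 5) = -22885 + (1440 + 5) = -22885 + 1445 = -21440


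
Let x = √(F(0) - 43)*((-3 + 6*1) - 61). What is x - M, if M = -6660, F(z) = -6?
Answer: 6660 - 406*I ≈ 6660.0 - 406.0*I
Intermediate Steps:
x = -406*I (x = √(-6 - 43)*((-3 + 6*1) - 61) = √(-49)*((-3 + 6) - 61) = (7*I)*(3 - 61) = (7*I)*(-58) = -406*I ≈ -406.0*I)
x - M = -406*I - 1*(-6660) = -406*I + 6660 = 6660 - 406*I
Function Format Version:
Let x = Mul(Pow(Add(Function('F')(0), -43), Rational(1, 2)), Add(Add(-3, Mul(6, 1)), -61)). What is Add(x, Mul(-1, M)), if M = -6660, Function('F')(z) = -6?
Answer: Add(6660, Mul(-406, I)) ≈ Add(6660.0, Mul(-406.00, I))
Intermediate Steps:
x = Mul(-406, I) (x = Mul(Pow(Add(-6, -43), Rational(1, 2)), Add(Add(-3, Mul(6, 1)), -61)) = Mul(Pow(-49, Rational(1, 2)), Add(Add(-3, 6), -61)) = Mul(Mul(7, I), Add(3, -61)) = Mul(Mul(7, I), -58) = Mul(-406, I) ≈ Mul(-406.00, I))
Add(x, Mul(-1, M)) = Add(Mul(-406, I), Mul(-1, -6660)) = Add(Mul(-406, I), 6660) = Add(6660, Mul(-406, I))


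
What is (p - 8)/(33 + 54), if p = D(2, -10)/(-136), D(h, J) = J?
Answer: -539/5916 ≈ -0.091109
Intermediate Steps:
p = 5/68 (p = -10/(-136) = -10*(-1/136) = 5/68 ≈ 0.073529)
(p - 8)/(33 + 54) = (5/68 - 8)/(33 + 54) = -539/68/87 = (1/87)*(-539/68) = -539/5916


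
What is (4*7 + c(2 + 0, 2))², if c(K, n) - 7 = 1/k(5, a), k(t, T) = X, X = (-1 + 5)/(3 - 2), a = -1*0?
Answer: 19881/16 ≈ 1242.6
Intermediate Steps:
a = 0
X = 4 (X = 4/1 = 4*1 = 4)
k(t, T) = 4
c(K, n) = 29/4 (c(K, n) = 7 + 1/4 = 7 + ¼ = 29/4)
(4*7 + c(2 + 0, 2))² = (4*7 + 29/4)² = (28 + 29/4)² = (141/4)² = 19881/16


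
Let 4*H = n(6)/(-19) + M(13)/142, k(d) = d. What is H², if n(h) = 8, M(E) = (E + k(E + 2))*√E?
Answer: 310613/7279204 - 14*√13/1349 ≈ 0.0052527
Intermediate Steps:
M(E) = √E*(2 + 2*E) (M(E) = (E + (E + 2))*√E = (E + (2 + E))*√E = (2 + 2*E)*√E = √E*(2 + 2*E))
H = -2/19 + 7*√13/142 (H = (8/(-19) + (2*√13*(1 + 13))/142)/4 = (8*(-1/19) + (2*√13*14)*(1/142))/4 = (-8/19 + (28*√13)*(1/142))/4 = (-8/19 + 14*√13/71)/4 = -2/19 + 7*√13/142 ≈ 0.072475)
H² = (-2/19 + 7*√13/142)²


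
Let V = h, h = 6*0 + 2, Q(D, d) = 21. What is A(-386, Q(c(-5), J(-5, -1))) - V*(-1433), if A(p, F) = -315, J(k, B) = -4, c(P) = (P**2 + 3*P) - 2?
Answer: 2551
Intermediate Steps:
c(P) = -2 + P**2 + 3*P
h = 2 (h = 0 + 2 = 2)
V = 2
A(-386, Q(c(-5), J(-5, -1))) - V*(-1433) = -315 - 2*(-1433) = -315 - 1*(-2866) = -315 + 2866 = 2551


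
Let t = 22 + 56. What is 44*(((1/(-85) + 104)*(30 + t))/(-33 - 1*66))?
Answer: -424272/85 ≈ -4991.4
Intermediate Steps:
t = 78
44*(((1/(-85) + 104)*(30 + t))/(-33 - 1*66)) = 44*(((1/(-85) + 104)*(30 + 78))/(-33 - 1*66)) = 44*(((-1/85 + 104)*108)/(-33 - 66)) = 44*(((8839/85)*108)/(-99)) = 44*((954612/85)*(-1/99)) = 44*(-106068/935) = -424272/85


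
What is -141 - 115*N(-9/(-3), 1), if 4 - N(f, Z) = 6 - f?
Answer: -256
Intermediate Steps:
N(f, Z) = -2 + f (N(f, Z) = 4 - (6 - f) = 4 + (-6 + f) = -2 + f)
-141 - 115*N(-9/(-3), 1) = -141 - 115*(-2 - 9/(-3)) = -141 - 115*(-2 - 9*(-⅓)) = -141 - 115*(-2 + 3) = -141 - 115*1 = -141 - 115 = -256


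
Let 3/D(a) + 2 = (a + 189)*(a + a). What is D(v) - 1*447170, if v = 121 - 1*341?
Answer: -2032834819/4546 ≈ -4.4717e+5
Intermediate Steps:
v = -220 (v = 121 - 341 = -220)
D(a) = 3/(-2 + 2*a*(189 + a)) (D(a) = 3/(-2 + (a + 189)*(a + a)) = 3/(-2 + (189 + a)*(2*a)) = 3/(-2 + 2*a*(189 + a)))
D(v) - 1*447170 = 3/(2*(-1 + (-220)² + 189*(-220))) - 1*447170 = 3/(2*(-1 + 48400 - 41580)) - 447170 = (3/2)/6819 - 447170 = (3/2)*(1/6819) - 447170 = 1/4546 - 447170 = -2032834819/4546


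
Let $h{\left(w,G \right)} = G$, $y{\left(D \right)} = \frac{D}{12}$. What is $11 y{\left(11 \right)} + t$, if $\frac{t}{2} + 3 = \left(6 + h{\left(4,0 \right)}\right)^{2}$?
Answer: $\frac{913}{12} \approx 76.083$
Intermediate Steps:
$y{\left(D \right)} = \frac{D}{12}$ ($y{\left(D \right)} = D \frac{1}{12} = \frac{D}{12}$)
$t = 66$ ($t = -6 + 2 \left(6 + 0\right)^{2} = -6 + 2 \cdot 6^{2} = -6 + 2 \cdot 36 = -6 + 72 = 66$)
$11 y{\left(11 \right)} + t = 11 \cdot \frac{1}{12} \cdot 11 + 66 = 11 \cdot \frac{11}{12} + 66 = \frac{121}{12} + 66 = \frac{913}{12}$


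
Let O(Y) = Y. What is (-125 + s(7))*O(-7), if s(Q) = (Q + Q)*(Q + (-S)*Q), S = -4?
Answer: -2555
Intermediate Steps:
s(Q) = 10*Q**2 (s(Q) = (Q + Q)*(Q + (-1*(-4))*Q) = (2*Q)*(Q + 4*Q) = (2*Q)*(5*Q) = 10*Q**2)
(-125 + s(7))*O(-7) = (-125 + 10*7**2)*(-7) = (-125 + 10*49)*(-7) = (-125 + 490)*(-7) = 365*(-7) = -2555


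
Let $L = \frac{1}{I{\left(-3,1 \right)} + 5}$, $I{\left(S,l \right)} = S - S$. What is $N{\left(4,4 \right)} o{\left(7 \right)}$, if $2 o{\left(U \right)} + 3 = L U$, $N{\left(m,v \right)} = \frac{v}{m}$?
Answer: $- \frac{4}{5} \approx -0.8$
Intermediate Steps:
$I{\left(S,l \right)} = 0$
$L = \frac{1}{5}$ ($L = \frac{1}{0 + 5} = \frac{1}{5} \approx 0.2$)
$o{\left(U \right)} = - \frac{3}{2} + \frac{U}{10}$ ($o{\left(U \right)} = - \frac{3}{2} + \frac{\frac{1}{5} U}{2} = - \frac{3}{2} + \frac{U}{10}$)
$N{\left(4,4 \right)} o{\left(7 \right)} = \frac{4}{4} \left(- \frac{3}{2} + \frac{1}{10} \cdot 7\right) = 4 \cdot \frac{1}{4} \left(- \frac{3}{2} + \frac{7}{10}\right) = 1 \left(- \frac{4}{5}\right) = - \frac{4}{5}$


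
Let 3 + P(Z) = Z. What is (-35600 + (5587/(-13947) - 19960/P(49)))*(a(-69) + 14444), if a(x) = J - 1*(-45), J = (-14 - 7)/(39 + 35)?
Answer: -12393287283913565/23737794 ≈ -5.2209e+8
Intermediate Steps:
J = -21/74 ≈ -0.28378
P(Z) = -3 + Z
a(x) = 3309/74 (a(x) = -21/74 - 1*(-45) = -21/74 + 45 = 3309/74)
(-35600 + (5587/(-13947) - 19960/P(49)))*(a(-69) + 14444) = (-35600 + (5587/(-13947) - 19960/(-3 + 49)))*(3309/74 + 14444) = (-35600 + (5587*(-1/13947) - 19960/46))*(1072165/74) = (-35600 + (-5587/13947 - 19960*1/46))*(1072165/74) = (-35600 + (-5587/13947 - 9980/23))*(1072165/74) = (-35600 - 139319561/320781)*(1072165/74) = -11559123161/320781*1072165/74 = -12393287283913565/23737794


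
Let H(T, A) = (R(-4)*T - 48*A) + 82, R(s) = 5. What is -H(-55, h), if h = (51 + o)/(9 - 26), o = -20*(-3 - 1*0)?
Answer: -2047/17 ≈ -120.41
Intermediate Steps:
o = 60 (o = -20*(-3 + 0) = -20*(-3) = 60)
h = -111/17 (h = (51 + 60)/(9 - 26) = 111/(-17) = 111*(-1/17) = -111/17 ≈ -6.5294)
H(T, A) = 82 - 48*A + 5*T (H(T, A) = (5*T - 48*A) + 82 = (-48*A + 5*T) + 82 = 82 - 48*A + 5*T)
-H(-55, h) = -(82 - 48*(-111/17) + 5*(-55)) = -(82 + 5328/17 - 275) = -1*2047/17 = -2047/17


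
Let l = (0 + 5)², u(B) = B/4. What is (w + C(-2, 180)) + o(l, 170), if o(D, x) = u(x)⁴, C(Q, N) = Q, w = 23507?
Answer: 52576705/16 ≈ 3.2860e+6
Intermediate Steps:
u(B) = B/4 (u(B) = B*(¼) = B/4)
l = 25 (l = 5² = 25)
o(D, x) = x⁴/256 (o(D, x) = (x/4)⁴ = x⁴/256)
(w + C(-2, 180)) + o(l, 170) = (23507 - 2) + (1/256)*170⁴ = 23505 + (1/256)*835210000 = 23505 + 52200625/16 = 52576705/16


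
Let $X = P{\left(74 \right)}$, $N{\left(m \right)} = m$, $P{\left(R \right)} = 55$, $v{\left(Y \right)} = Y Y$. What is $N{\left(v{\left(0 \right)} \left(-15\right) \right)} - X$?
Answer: $-55$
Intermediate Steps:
$v{\left(Y \right)} = Y^{2}$
$X = 55$
$N{\left(v{\left(0 \right)} \left(-15\right) \right)} - X = 0^{2} \left(-15\right) - 55 = 0 \left(-15\right) - 55 = 0 - 55 = -55$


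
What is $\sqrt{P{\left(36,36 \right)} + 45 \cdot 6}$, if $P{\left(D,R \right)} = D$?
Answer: $3 \sqrt{34} \approx 17.493$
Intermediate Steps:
$\sqrt{P{\left(36,36 \right)} + 45 \cdot 6} = \sqrt{36 + 45 \cdot 6} = \sqrt{36 + 270} = \sqrt{306} = 3 \sqrt{34}$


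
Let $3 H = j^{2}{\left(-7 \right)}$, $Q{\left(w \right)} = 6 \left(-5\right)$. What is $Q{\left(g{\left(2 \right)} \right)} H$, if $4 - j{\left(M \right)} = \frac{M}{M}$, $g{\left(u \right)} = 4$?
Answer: $-90$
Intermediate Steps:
$j{\left(M \right)} = 3$ ($j{\left(M \right)} = 4 - \frac{M}{M} = 4 - 1 = 3$)
$Q{\left(w \right)} = -30$
$H = 3$ ($H = \frac{3^{2}}{3} = \frac{1}{3} \cdot 9 = 3$)
$Q{\left(g{\left(2 \right)} \right)} H = \left(-30\right) 3 = -90$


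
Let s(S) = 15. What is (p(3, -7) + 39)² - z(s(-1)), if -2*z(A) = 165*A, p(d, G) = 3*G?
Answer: 3123/2 ≈ 1561.5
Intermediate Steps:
z(A) = -165*A/2
(p(3, -7) + 39)² - z(s(-1)) = (3*(-7) + 39)² - (-165)*15/2 = (-21 + 39)² - 1*(-2475/2) = 18² + 2475/2 = 324 + 2475/2 = 3123/2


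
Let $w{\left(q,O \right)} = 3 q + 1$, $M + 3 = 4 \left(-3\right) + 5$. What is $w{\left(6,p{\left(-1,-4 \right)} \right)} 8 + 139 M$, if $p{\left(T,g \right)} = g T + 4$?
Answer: $-1238$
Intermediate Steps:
$p{\left(T,g \right)} = 4 + T g$ ($p{\left(T,g \right)} = T g + 4 = 4 + T g$)
$M = -10$ ($M = -3 + \left(4 \left(-3\right) + 5\right) = -3 + \left(-12 + 5\right) = -3 - 7 = -10$)
$w{\left(q,O \right)} = 1 + 3 q$
$w{\left(6,p{\left(-1,-4 \right)} \right)} 8 + 139 M = \left(1 + 3 \cdot 6\right) 8 + 139 \left(-10\right) = \left(1 + 18\right) 8 - 1390 = 19 \cdot 8 - 1390 = 152 - 1390 = -1238$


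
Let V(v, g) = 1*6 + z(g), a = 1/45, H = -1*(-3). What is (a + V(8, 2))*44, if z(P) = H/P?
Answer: 14894/45 ≈ 330.98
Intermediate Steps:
H = 3
z(P) = 3/P
a = 1/45 ≈ 0.022222
V(v, g) = 6 + 3/g (V(v, g) = 1*6 + 3/g = 6 + 3/g)
(a + V(8, 2))*44 = (1/45 + (6 + 3/2))*44 = (1/45 + 15/2)*44 = (677/90)*44 = 14894/45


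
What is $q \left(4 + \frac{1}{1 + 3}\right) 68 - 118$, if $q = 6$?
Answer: $1616$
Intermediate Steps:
$q \left(4 + \frac{1}{1 + 3}\right) 68 - 118 = 6 \left(4 + \frac{1}{1 + 3}\right) 68 - 118 = 6 \left(4 + \frac{1}{4}\right) 68 - 118 = 6 \cdot \frac{17}{4} \cdot 68 - 118 = \frac{51}{2} \cdot 68 - 118 = 1734 - 118 = 1616$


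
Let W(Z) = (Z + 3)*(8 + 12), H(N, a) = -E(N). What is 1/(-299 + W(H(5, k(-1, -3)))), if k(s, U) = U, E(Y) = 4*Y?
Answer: -1/639 ≈ -0.0015649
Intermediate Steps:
H(N, a) = -4*N
W(Z) = 60 + 20*Z (W(Z) = (3 + Z)*20 = 60 + 20*Z)
1/(-299 + W(H(5, k(-1, -3)))) = 1/(-299 + (60 + 20*(-4*5))) = 1/(-299 + (60 + 20*(-20))) = 1/(-299 + (60 - 400)) = 1/(-299 - 340) = 1/(-639) = -1/639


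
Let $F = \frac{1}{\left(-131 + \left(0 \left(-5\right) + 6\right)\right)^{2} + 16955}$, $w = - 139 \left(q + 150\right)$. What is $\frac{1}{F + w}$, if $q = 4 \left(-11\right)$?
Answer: $- \frac{32580}{480033719} \approx -6.787 \cdot 10^{-5}$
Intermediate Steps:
$q = -44$
$w = -14734$ ($w = - 139 \left(-44 + 150\right) = \left(-139\right) 106 = -14734$)
$F = \frac{1}{32580}$ ($F = \frac{1}{\left(-131 + \left(0 + 6\right)\right)^{2} + 16955} = \frac{1}{\left(-131 + 6\right)^{2} + 16955} = \frac{1}{\left(-125\right)^{2} + 16955} = \frac{1}{15625 + 16955} = \frac{1}{32580} \approx 3.0694 \cdot 10^{-5}$)
$\frac{1}{F + w} = \frac{1}{\frac{1}{32580} - 14734} = \frac{1}{- \frac{480033719}{32580}} = - \frac{32580}{480033719}$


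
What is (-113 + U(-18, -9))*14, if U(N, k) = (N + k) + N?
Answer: -2212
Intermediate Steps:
U(N, k) = k + 2*N
(-113 + U(-18, -9))*14 = (-113 + (-9 + 2*(-18)))*14 = (-113 + (-9 - 36))*14 = (-113 - 45)*14 = -158*14 = -2212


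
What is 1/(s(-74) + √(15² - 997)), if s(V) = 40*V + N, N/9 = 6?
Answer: -1453/4222804 - I*√193/4222804 ≈ -0.00034408 - 3.2899e-6*I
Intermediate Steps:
N = 54 (N = 9*6 = 54)
s(V) = 54 + 40*V (s(V) = 40*V + 54 = 54 + 40*V)
1/(s(-74) + √(15² - 997)) = 1/((54 + 40*(-74)) + √(15² - 997)) = 1/((54 - 2960) + √(225 - 997)) = 1/(-2906 + √(-772)) = 1/(-2906 + 2*I*√193)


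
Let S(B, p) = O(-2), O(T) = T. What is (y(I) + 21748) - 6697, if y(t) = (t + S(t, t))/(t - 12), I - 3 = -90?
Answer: 1490138/99 ≈ 15052.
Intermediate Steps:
I = -87 (I = 3 - 90 = -87)
S(B, p) = -2
y(t) = (-2 + t)/(-12 + t) (y(t) = (t - 2)/(t - 12) = (-2 + t)/(-12 + t))
(y(I) + 21748) - 6697 = ((-2 - 87)/(-12 - 87) + 21748) - 6697 = (-89/(-99) + 21748) - 6697 = (-1/99*(-89) + 21748) - 6697 = (89/99 + 21748) - 6697 = 2153141/99 - 6697 = 1490138/99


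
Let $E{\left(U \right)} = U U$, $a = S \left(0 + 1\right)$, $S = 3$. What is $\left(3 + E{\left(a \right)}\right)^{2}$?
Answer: $144$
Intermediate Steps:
$a = 3$ ($a = 3 \left(0 + 1\right) = 3 \cdot 1 = 3$)
$E{\left(U \right)} = U^{2}$
$\left(3 + E{\left(a \right)}\right)^{2} = \left(3 + 3^{2}\right)^{2} = \left(3 + 9\right)^{2} = 12^{2} = 144$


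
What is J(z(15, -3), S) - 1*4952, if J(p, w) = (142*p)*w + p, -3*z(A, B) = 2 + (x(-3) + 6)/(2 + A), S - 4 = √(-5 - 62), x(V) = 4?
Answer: -277588/51 - 6248*I*√67/51 ≈ -5442.9 - 1002.8*I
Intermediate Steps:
S = 4 + I*√67 (S = 4 + √(-5 - 62) = 4 + √(-67) = 4 + I*√67 ≈ 4.0 + 8.1853*I)
z(A, B) = -⅔ - 10/(3*(2 + A)) (z(A, B) = -(2 + (4 + 6)/(2 + A))/3 = -(2 + 10/(2 + A))/3 = -⅔ - 10/(3*(2 + A)))
J(p, w) = p + 142*p*w (J(p, w) = 142*p*w + p = p + 142*p*w)
J(z(15, -3), S) - 1*4952 = (2*(-7 - 1*15)/(3*(2 + 15)))*(1 + 142*(4 + I*√67)) - 1*4952 = ((⅔)*(-7 - 15)/17)*(1 + (568 + 142*I*√67)) - 4952 = ((⅔)*(1/17)*(-22))*(569 + 142*I*√67) - 4952 = -44*(569 + 142*I*√67)/51 - 4952 = (-25036/51 - 6248*I*√67/51) - 4952 = -277588/51 - 6248*I*√67/51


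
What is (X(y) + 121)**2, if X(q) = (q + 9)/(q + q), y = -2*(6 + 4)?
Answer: 23532201/1600 ≈ 14708.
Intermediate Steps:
y = -20 (y = -2*10 = -20)
X(q) = (9 + q)/(2*q) (X(q) = (9 + q)/((2*q)) = (9 + q)*(1/(2*q)) = (9 + q)/(2*q))
(X(y) + 121)**2 = ((1/2)*(9 - 20)/(-20) + 121)**2 = ((1/2)*(-1/20)*(-11) + 121)**2 = (11/40 + 121)**2 = (4851/40)**2 = 23532201/1600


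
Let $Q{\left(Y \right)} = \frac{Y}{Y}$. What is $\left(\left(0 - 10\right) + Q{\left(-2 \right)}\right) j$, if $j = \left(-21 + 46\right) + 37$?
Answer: $-558$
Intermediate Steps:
$Q{\left(Y \right)} = 1$
$j = 62$ ($j = 25 + 37 = 62$)
$\left(\left(0 - 10\right) + Q{\left(-2 \right)}\right) j = \left(\left(0 - 10\right) + 1\right) 62 = \left(-10 + 1\right) 62 = \left(-9\right) 62 = -558$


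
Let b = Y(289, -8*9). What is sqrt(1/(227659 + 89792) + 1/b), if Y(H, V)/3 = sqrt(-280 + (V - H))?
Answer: sqrt(130434584331 - 21532287691347*I*sqrt(641))/203486091 ≈ 0.081145 - 0.081126*I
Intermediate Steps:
Y(H, V) = 3*sqrt(-280 + V - H) (Y(H, V) = 3*sqrt(-280 + (V - H)) = 3*sqrt(-280 + V - H))
b = 3*I*sqrt(641) (b = 3*sqrt(-280 - 8*9 - 1*289) = 3*sqrt(-280 - 72 - 289) = 3*sqrt(-641) = 3*(I*sqrt(641)) = 3*I*sqrt(641) ≈ 75.954*I)
sqrt(1/(227659 + 89792) + 1/b) = sqrt(1/(227659 + 89792) + 1/(3*I*sqrt(641))) = sqrt(1/317451 - I*sqrt(641)/1923)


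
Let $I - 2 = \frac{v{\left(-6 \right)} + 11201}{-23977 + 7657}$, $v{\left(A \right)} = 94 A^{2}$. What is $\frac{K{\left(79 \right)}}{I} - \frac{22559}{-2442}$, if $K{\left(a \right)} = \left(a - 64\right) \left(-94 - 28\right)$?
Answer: $- \frac{14504898491}{8818062} \approx -1644.9$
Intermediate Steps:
$K{\left(a \right)} = 7808 - 122 a$ ($K{\left(a \right)} = \left(-64 + a\right) \left(-122\right) = 7808 - 122 a$)
$I = \frac{3611}{3264}$ ($I = 2 + \frac{94 \left(-6\right)^{2} + 11201}{-23977 + 7657} = 2 + \frac{94 \cdot 36 + 11201}{-16320} = 2 + \left(3384 + 11201\right) \left(- \frac{1}{16320}\right) = 2 + 14585 \left(- \frac{1}{16320}\right) = 2 - \frac{2917}{3264} = \frac{3611}{3264} \approx 1.1063$)
$\frac{K{\left(79 \right)}}{I} - \frac{22559}{-2442} = \frac{7808 - 9638}{\frac{3611}{3264}} - \frac{22559}{-2442} = \left(7808 - 9638\right) \frac{3264}{3611} - - \frac{22559}{2442} = \left(-1830\right) \frac{3264}{3611} + \frac{22559}{2442} = - \frac{5973120}{3611} + \frac{22559}{2442} = - \frac{14504898491}{8818062}$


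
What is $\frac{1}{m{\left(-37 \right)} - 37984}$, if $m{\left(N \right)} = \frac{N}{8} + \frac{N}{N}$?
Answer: $- \frac{8}{303901} \approx -2.6324 \cdot 10^{-5}$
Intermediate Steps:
$m{\left(N \right)} = 1 + \frac{N}{8}$ ($m{\left(N \right)} = N \frac{1}{8} + 1 = \frac{N}{8} + 1 = 1 + \frac{N}{8}$)
$\frac{1}{m{\left(-37 \right)} - 37984} = \frac{1}{\left(1 + \frac{1}{8} \left(-37\right)\right) - 37984} = \frac{1}{\left(1 - \frac{37}{8}\right) - 37984} = \frac{1}{- \frac{29}{8} - 37984} = \frac{1}{- \frac{303901}{8}} = - \frac{8}{303901}$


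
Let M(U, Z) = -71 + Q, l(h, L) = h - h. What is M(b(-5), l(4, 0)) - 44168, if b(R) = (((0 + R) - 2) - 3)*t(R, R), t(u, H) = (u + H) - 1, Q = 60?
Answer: -44179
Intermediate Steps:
l(h, L) = 0
t(u, H) = -1 + H + u (t(u, H) = (H + u) - 1 = -1 + H + u)
b(R) = (-1 + 2*R)*(-5 + R) (b(R) = (((0 + R) - 2) - 3)*(-1 + R + R) = ((R - 2) - 3)*(-1 + 2*R) = ((-2 + R) - 3)*(-1 + 2*R) = (-5 + R)*(-1 + 2*R) = (-1 + 2*R)*(-5 + R))
M(U, Z) = -11 (M(U, Z) = -71 + 60 = -11)
M(b(-5), l(4, 0)) - 44168 = -11 - 44168 = -44179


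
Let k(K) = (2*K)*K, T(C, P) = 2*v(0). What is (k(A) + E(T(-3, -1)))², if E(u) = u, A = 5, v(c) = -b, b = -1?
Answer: 2704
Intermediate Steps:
v(c) = 1 (v(c) = -1*(-1) = 1)
T(C, P) = 2 (T(C, P) = 2*1 = 2)
k(K) = 2*K²
(k(A) + E(T(-3, -1)))² = (2*5² + 2)² = (2*25 + 2)² = (50 + 2)² = 52² = 2704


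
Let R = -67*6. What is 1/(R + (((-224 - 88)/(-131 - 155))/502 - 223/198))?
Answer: -49698/20034461 ≈ -0.0024806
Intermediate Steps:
R = -402
1/(R + (((-224 - 88)/(-131 - 155))/502 - 223/198)) = 1/(-402 + (((-224 - 88)/(-131 - 155))/502 - 223/198)) = 1/(-402 + (-312/(-286)*(1/502) - 223*1/198)) = 1/(-402 + (-312*(-1/286)*(1/502) - 223/198)) = 1/(-402 + ((12/11)*(1/502) - 223/198)) = 1/(-402 + (6/2761 - 223/198)) = 1/(-402 - 55865/49698) = 1/(-20034461/49698) = -49698/20034461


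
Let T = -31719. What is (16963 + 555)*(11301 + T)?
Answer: -357682524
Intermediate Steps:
(16963 + 555)*(11301 + T) = (16963 + 555)*(11301 - 31719) = 17518*(-20418) = -357682524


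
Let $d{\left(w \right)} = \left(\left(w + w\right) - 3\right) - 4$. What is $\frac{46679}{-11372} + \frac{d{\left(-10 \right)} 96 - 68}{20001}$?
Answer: $- \frac{963876199}{227451372} \approx -4.2377$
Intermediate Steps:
$d{\left(w \right)} = -7 + 2 w$ ($d{\left(w \right)} = \left(2 w - 3\right) - 4 = \left(-3 + 2 w\right) - 4 = -7 + 2 w$)
$\frac{46679}{-11372} + \frac{d{\left(-10 \right)} 96 - 68}{20001} = \frac{46679}{-11372} + \frac{\left(-7 + 2 \left(-10\right)\right) 96 - 68}{20001} = 46679 \left(- \frac{1}{11372}\right) + \left(\left(-7 - 20\right) 96 - 68\right) \frac{1}{20001} = - \frac{46679}{11372} + \left(\left(-27\right) 96 - 68\right) \frac{1}{20001} = - \frac{46679}{11372} + \left(-2592 - 68\right) \frac{1}{20001} = - \frac{46679}{11372} - \frac{2660}{20001} = - \frac{963876199}{227451372}$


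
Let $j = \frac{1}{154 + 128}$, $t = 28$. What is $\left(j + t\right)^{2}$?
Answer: $\frac{62362609}{79524} \approx 784.2$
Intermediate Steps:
$j = \frac{1}{282} \approx 0.0035461$
$\left(j + t\right)^{2} = \left(\frac{1}{282} + 28\right)^{2} = \left(\frac{7897}{282}\right)^{2} = \frac{62362609}{79524}$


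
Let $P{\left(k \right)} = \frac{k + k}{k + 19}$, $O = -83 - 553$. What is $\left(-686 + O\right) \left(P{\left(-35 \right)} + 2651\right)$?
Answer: $- \frac{14041623}{4} \approx -3.5104 \cdot 10^{6}$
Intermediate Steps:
$O = -636$ ($O = -83 - 553 = -636$)
$P{\left(k \right)} = \frac{2 k}{19 + k}$
$\left(-686 + O\right) \left(P{\left(-35 \right)} + 2651\right) = \left(-686 - 636\right) \left(2 \left(-35\right) \frac{1}{19 - 35} + 2651\right) = - 1322 \left(2 \left(-35\right) \frac{1}{-16} + 2651\right) = - 1322 \left(2 \left(-35\right) \left(- \frac{1}{16}\right) + 2651\right) = - 1322 \left(\frac{35}{8} + 2651\right) = \left(-1322\right) \frac{21243}{8} = - \frac{14041623}{4}$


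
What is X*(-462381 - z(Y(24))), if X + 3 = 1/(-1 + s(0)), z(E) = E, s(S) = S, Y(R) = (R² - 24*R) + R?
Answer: 1849620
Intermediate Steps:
Y(R) = R² - 23*R
X = -4 (X = -3 + 1/(-1 + 0) = -3 + 1/(-1) = -3 - 1 = -4)
X*(-462381 - z(Y(24))) = -4*(-462381 - 24*(-23 + 24)) = -4*(-462381 - 24) = -4*(-462405) = 1849620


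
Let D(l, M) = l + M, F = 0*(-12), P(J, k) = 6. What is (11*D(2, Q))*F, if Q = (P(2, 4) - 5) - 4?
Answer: 0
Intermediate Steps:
Q = -3 (Q = (6 - 5) - 4 = 1 - 4 = -3)
F = 0
D(l, M) = M + l
(11*D(2, Q))*F = (11*(-3 + 2))*0 = (11*(-1))*0 = -11*0 = 0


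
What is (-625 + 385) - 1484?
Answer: -1724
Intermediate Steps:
(-625 + 385) - 1484 = -240 - 1484 = -1724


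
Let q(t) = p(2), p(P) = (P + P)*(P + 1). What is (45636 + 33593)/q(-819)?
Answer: 79229/12 ≈ 6602.4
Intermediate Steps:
p(P) = 2*P*(1 + P) (p(P) = (2*P)*(1 + P) = 2*P*(1 + P))
q(t) = 12 (q(t) = 2*2*(1 + 2) = 2*2*3 = 12)
(45636 + 33593)/q(-819) = (45636 + 33593)/12 = 79229*(1/12) = 79229/12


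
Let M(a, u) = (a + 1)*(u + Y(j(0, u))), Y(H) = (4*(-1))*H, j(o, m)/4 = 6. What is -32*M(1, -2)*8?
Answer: 50176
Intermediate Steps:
j(o, m) = 24 (j(o, m) = 4*6 = 24)
Y(H) = -4*H
M(a, u) = (1 + a)*(-96 + u) (M(a, u) = (a + 1)*(u - 4*24) = (1 + a)*(u - 96) = (1 + a)*(-96 + u))
-32*M(1, -2)*8 = -32*(-96 - 2 - 96*1 + 1*(-2))*8 = -32*(-96 - 2 - 96 - 2)*8 = -(-6272)*8 = -32*(-196)*8 = 6272*8 = 50176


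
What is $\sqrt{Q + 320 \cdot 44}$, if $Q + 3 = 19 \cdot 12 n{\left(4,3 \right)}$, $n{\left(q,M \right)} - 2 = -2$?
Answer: $\sqrt{14077} \approx 118.65$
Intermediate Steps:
$n{\left(q,M \right)} = 0$ ($n{\left(q,M \right)} = 2 - 2 = 0$)
$Q = -3$ ($Q = -3 + 19 \cdot 12 \cdot 0 = -3 + 228 \cdot 0 = -3 + 0 = -3$)
$\sqrt{Q + 320 \cdot 44} = \sqrt{-3 + 320 \cdot 44} = \sqrt{-3 + 14080} = \sqrt{14077}$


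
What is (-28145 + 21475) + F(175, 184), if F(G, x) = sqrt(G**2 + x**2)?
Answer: -6670 + sqrt(64481) ≈ -6416.1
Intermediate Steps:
(-28145 + 21475) + F(175, 184) = (-28145 + 21475) + sqrt(175**2 + 184**2) = -6670 + sqrt(30625 + 33856) = -6670 + sqrt(64481)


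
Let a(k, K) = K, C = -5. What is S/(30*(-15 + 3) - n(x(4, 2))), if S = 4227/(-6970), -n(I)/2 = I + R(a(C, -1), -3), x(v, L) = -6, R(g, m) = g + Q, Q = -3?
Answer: 4227/2648600 ≈ 0.0015959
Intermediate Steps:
R(g, m) = -3 + g (R(g, m) = g - 3 = -3 + g)
n(I) = 8 - 2*I (n(I) = -2*(I + (-3 - 1)) = -2*(I - 4) = -2*(-4 + I) = 8 - 2*I)
S = -4227/6970 (S = 4227*(-1/6970) = -4227/6970 ≈ -0.60646)
S/(30*(-15 + 3) - n(x(4, 2))) = -4227/(6970*(30*(-15 + 3) - (8 - 2*(-6)))) = -4227/(6970*(30*(-12) - (8 + 12))) = -4227/(6970*(-360 - 1*20)) = -4227/(6970*(-360 - 20)) = -4227/6970/(-380) = -4227/6970*(-1/380) = 4227/2648600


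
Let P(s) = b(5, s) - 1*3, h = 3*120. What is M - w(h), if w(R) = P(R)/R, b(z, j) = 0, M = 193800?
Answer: 23256001/120 ≈ 1.9380e+5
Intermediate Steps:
h = 360
P(s) = -3 (P(s) = 0 - 1*3 = 0 - 3 = -3)
w(R) = -3/R
M - w(h) = 193800 - (-3)/360 = 193800 - 1*(-1/120) = 193800 + 1/120 = 23256001/120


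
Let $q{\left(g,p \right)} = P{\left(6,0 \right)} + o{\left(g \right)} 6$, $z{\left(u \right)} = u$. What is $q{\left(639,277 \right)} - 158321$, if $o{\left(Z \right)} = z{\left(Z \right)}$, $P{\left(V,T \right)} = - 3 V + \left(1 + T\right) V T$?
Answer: $-154505$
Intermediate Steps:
$P{\left(V,T \right)} = - 3 V + T V \left(1 + T\right)$ ($P{\left(V,T \right)} = - 3 V + V \left(1 + T\right) T = - 3 V + T V \left(1 + T\right)$)
$o{\left(Z \right)} = Z$
$q{\left(g,p \right)} = -18 + 6 g$ ($q{\left(g,p \right)} = 6 \left(-3 + 0 + 0^{2}\right) + g 6 = 6 \left(-3 + 0 + 0\right) + 6 g = 6 \left(-3\right) + 6 g = -18 + 6 g$)
$q{\left(639,277 \right)} - 158321 = \left(-18 + 6 \cdot 639\right) - 158321 = \left(-18 + 3834\right) - 158321 = 3816 - 158321 = -154505$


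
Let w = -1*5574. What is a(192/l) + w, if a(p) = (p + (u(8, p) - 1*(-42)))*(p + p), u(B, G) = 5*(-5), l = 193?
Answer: -206292294/37249 ≈ -5538.2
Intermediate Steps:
w = -5574
u(B, G) = -25
a(p) = 2*p*(17 + p) (a(p) = (p + (-25 - 1*(-42)))*(p + p) = (p + (-25 + 42))*(2*p) = (p + 17)*(2*p) = (17 + p)*(2*p) = 2*p*(17 + p))
a(192/l) + w = 2*(192/193)*(17 + 192/193) - 5574 = 2*(192/193)*(3473/193) - 5574 = 1333632/37249 - 5574 = -206292294/37249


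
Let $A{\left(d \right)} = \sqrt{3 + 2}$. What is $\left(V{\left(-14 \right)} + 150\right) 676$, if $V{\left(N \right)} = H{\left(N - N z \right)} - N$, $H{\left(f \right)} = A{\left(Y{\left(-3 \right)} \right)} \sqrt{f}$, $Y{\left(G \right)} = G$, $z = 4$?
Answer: $110864 + 676 \sqrt{210} \approx 1.2066 \cdot 10^{5}$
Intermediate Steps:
$A{\left(d \right)} = \sqrt{5}$
$H{\left(f \right)} = \sqrt{5} \sqrt{f}$
$V{\left(N \right)} = - N + \sqrt{15} \sqrt{- N}$ ($V{\left(N \right)} = \sqrt{5} \sqrt{N - N 4} - N = \sqrt{5} \sqrt{N - 4 N} - N = \sqrt{5} \sqrt{- 3 N} - N = \sqrt{5} \sqrt{3} \sqrt{- N} - N = \sqrt{15} \sqrt{- N} - N = - N + \sqrt{15} \sqrt{- N}$)
$\left(V{\left(-14 \right)} + 150\right) 676 = \left(\left(\left(-1\right) \left(-14\right) + \sqrt{15} \sqrt{\left(-1\right) \left(-14\right)}\right) + 150\right) 676 = \left(\left(14 + \sqrt{15} \sqrt{14}\right) + 150\right) 676 = \left(\left(14 + \sqrt{210}\right) + 150\right) 676 = \left(164 + \sqrt{210}\right) 676 = 110864 + 676 \sqrt{210}$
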